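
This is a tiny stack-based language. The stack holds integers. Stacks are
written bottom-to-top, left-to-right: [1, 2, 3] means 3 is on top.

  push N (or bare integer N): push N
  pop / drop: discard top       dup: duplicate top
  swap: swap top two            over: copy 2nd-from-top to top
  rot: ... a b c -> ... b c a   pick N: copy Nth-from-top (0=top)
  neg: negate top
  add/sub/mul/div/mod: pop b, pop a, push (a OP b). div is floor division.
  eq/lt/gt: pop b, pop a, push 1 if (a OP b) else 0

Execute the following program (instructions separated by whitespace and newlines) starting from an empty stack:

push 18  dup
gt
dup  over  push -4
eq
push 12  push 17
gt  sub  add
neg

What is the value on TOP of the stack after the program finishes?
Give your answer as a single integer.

After 'push 18': [18]
After 'dup': [18, 18]
After 'gt': [0]
After 'dup': [0, 0]
After 'over': [0, 0, 0]
After 'push -4': [0, 0, 0, -4]
After 'eq': [0, 0, 0]
After 'push 12': [0, 0, 0, 12]
After 'push 17': [0, 0, 0, 12, 17]
After 'gt': [0, 0, 0, 0]
After 'sub': [0, 0, 0]
After 'add': [0, 0]
After 'neg': [0, 0]

Answer: 0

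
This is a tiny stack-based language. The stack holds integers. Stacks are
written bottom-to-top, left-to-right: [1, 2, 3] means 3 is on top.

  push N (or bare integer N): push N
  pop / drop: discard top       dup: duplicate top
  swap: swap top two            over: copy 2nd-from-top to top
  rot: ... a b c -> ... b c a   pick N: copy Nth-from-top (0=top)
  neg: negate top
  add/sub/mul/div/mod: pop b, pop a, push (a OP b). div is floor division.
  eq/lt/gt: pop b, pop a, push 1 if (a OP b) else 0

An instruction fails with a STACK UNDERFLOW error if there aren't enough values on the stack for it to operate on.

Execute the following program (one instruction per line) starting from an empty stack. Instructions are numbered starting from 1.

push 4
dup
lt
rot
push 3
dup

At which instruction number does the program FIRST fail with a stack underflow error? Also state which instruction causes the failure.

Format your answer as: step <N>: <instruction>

Step 1 ('push 4'): stack = [4], depth = 1
Step 2 ('dup'): stack = [4, 4], depth = 2
Step 3 ('lt'): stack = [0], depth = 1
Step 4 ('rot'): needs 3 value(s) but depth is 1 — STACK UNDERFLOW

Answer: step 4: rot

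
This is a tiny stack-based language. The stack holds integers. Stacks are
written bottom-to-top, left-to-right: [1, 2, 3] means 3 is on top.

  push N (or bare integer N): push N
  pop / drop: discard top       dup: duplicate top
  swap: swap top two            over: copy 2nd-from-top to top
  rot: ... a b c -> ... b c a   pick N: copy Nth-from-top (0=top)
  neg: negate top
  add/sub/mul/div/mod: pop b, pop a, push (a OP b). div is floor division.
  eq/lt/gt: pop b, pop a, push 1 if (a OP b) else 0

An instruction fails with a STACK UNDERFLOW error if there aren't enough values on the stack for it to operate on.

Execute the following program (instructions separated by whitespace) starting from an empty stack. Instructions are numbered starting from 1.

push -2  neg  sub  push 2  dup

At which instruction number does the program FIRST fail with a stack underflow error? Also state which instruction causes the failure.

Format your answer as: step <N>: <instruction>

Step 1 ('push -2'): stack = [-2], depth = 1
Step 2 ('neg'): stack = [2], depth = 1
Step 3 ('sub'): needs 2 value(s) but depth is 1 — STACK UNDERFLOW

Answer: step 3: sub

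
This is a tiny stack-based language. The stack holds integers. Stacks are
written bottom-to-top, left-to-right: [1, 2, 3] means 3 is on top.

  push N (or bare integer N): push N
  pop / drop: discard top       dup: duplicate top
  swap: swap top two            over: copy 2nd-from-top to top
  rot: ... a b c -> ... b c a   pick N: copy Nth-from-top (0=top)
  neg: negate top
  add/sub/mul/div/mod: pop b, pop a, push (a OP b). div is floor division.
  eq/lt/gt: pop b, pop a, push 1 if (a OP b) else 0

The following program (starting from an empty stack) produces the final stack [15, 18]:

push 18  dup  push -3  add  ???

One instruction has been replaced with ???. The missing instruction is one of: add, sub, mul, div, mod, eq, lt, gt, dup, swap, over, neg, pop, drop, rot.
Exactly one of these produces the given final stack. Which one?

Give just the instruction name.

Stack before ???: [18, 15]
Stack after ???:  [15, 18]
The instruction that transforms [18, 15] -> [15, 18] is: swap

Answer: swap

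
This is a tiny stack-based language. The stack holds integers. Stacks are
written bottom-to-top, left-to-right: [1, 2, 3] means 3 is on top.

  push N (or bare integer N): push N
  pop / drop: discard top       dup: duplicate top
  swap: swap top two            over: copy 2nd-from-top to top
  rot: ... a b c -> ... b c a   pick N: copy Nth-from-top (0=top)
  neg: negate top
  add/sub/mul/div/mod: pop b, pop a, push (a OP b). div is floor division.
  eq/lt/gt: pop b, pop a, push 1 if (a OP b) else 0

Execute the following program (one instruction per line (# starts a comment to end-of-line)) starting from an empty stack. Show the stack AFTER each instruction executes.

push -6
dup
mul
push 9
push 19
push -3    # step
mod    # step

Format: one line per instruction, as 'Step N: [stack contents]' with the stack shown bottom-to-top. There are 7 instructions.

Step 1: [-6]
Step 2: [-6, -6]
Step 3: [36]
Step 4: [36, 9]
Step 5: [36, 9, 19]
Step 6: [36, 9, 19, -3]
Step 7: [36, 9, -2]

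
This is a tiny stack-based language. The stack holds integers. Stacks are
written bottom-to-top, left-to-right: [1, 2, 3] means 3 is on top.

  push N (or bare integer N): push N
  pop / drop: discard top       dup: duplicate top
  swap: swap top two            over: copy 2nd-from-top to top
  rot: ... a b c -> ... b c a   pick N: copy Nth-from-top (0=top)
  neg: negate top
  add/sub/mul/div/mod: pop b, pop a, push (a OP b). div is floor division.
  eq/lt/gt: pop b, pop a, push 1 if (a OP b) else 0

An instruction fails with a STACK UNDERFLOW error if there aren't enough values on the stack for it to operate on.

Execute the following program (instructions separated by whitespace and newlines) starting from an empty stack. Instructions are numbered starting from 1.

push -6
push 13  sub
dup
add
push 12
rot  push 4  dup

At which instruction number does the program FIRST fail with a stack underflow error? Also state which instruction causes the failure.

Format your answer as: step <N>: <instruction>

Answer: step 7: rot

Derivation:
Step 1 ('push -6'): stack = [-6], depth = 1
Step 2 ('push 13'): stack = [-6, 13], depth = 2
Step 3 ('sub'): stack = [-19], depth = 1
Step 4 ('dup'): stack = [-19, -19], depth = 2
Step 5 ('add'): stack = [-38], depth = 1
Step 6 ('push 12'): stack = [-38, 12], depth = 2
Step 7 ('rot'): needs 3 value(s) but depth is 2 — STACK UNDERFLOW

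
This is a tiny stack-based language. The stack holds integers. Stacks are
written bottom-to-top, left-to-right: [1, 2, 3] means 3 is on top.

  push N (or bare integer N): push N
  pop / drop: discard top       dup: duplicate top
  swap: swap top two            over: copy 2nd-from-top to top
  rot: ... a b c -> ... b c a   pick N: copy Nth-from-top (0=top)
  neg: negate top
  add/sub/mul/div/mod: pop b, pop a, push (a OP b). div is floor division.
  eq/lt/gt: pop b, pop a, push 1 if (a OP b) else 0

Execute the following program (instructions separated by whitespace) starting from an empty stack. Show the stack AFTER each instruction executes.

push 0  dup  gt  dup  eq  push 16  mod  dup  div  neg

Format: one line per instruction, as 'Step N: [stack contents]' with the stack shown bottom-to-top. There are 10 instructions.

Step 1: [0]
Step 2: [0, 0]
Step 3: [0]
Step 4: [0, 0]
Step 5: [1]
Step 6: [1, 16]
Step 7: [1]
Step 8: [1, 1]
Step 9: [1]
Step 10: [-1]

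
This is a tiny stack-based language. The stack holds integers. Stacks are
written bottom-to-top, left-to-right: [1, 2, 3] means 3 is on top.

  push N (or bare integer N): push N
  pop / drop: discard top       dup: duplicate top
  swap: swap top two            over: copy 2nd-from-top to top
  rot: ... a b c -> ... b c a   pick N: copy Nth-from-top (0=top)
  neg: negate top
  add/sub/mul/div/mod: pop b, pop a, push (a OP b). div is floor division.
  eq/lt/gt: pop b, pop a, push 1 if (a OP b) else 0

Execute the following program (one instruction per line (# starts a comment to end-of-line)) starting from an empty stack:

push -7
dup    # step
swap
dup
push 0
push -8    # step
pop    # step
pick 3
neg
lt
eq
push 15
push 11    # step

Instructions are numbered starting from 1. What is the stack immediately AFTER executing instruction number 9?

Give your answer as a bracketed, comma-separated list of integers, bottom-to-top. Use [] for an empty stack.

Answer: [-7, -7, -7, 0, 7]

Derivation:
Step 1 ('push -7'): [-7]
Step 2 ('dup'): [-7, -7]
Step 3 ('swap'): [-7, -7]
Step 4 ('dup'): [-7, -7, -7]
Step 5 ('push 0'): [-7, -7, -7, 0]
Step 6 ('push -8'): [-7, -7, -7, 0, -8]
Step 7 ('pop'): [-7, -7, -7, 0]
Step 8 ('pick 3'): [-7, -7, -7, 0, -7]
Step 9 ('neg'): [-7, -7, -7, 0, 7]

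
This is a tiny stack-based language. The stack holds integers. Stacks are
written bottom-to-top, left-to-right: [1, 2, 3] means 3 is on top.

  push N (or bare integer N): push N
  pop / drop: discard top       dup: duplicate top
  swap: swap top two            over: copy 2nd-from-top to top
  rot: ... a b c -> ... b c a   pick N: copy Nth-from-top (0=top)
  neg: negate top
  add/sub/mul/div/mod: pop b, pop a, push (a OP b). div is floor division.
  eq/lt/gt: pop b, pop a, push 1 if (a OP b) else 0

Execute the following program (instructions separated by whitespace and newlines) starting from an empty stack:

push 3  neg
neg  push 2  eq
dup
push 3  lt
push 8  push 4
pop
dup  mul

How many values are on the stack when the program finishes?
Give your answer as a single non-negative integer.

Answer: 3

Derivation:
After 'push 3': stack = [3] (depth 1)
After 'neg': stack = [-3] (depth 1)
After 'neg': stack = [3] (depth 1)
After 'push 2': stack = [3, 2] (depth 2)
After 'eq': stack = [0] (depth 1)
After 'dup': stack = [0, 0] (depth 2)
After 'push 3': stack = [0, 0, 3] (depth 3)
After 'lt': stack = [0, 1] (depth 2)
After 'push 8': stack = [0, 1, 8] (depth 3)
After 'push 4': stack = [0, 1, 8, 4] (depth 4)
After 'pop': stack = [0, 1, 8] (depth 3)
After 'dup': stack = [0, 1, 8, 8] (depth 4)
After 'mul': stack = [0, 1, 64] (depth 3)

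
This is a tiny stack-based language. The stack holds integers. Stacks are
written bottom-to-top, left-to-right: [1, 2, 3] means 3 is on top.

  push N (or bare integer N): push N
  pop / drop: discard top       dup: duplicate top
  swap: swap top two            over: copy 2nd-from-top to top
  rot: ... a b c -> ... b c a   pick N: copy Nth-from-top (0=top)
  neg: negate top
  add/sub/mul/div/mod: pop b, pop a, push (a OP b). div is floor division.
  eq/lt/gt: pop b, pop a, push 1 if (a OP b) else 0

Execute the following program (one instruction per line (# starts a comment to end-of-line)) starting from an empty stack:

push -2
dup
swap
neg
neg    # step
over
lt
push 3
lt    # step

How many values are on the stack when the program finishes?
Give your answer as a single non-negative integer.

Answer: 2

Derivation:
After 'push -2': stack = [-2] (depth 1)
After 'dup': stack = [-2, -2] (depth 2)
After 'swap': stack = [-2, -2] (depth 2)
After 'neg': stack = [-2, 2] (depth 2)
After 'neg': stack = [-2, -2] (depth 2)
After 'over': stack = [-2, -2, -2] (depth 3)
After 'lt': stack = [-2, 0] (depth 2)
After 'push 3': stack = [-2, 0, 3] (depth 3)
After 'lt': stack = [-2, 1] (depth 2)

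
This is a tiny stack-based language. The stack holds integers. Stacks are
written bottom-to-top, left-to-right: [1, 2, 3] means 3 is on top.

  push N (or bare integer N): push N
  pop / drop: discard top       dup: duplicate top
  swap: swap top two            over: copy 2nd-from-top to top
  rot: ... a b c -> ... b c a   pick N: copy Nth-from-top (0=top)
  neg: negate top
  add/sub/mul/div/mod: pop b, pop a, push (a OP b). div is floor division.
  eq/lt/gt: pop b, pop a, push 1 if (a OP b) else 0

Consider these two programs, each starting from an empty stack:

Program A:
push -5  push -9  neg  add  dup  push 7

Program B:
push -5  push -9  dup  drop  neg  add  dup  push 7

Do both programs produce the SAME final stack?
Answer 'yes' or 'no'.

Answer: yes

Derivation:
Program A trace:
  After 'push -5': [-5]
  After 'push -9': [-5, -9]
  After 'neg': [-5, 9]
  After 'add': [4]
  After 'dup': [4, 4]
  After 'push 7': [4, 4, 7]
Program A final stack: [4, 4, 7]

Program B trace:
  After 'push -5': [-5]
  After 'push -9': [-5, -9]
  After 'dup': [-5, -9, -9]
  After 'drop': [-5, -9]
  After 'neg': [-5, 9]
  After 'add': [4]
  After 'dup': [4, 4]
  After 'push 7': [4, 4, 7]
Program B final stack: [4, 4, 7]
Same: yes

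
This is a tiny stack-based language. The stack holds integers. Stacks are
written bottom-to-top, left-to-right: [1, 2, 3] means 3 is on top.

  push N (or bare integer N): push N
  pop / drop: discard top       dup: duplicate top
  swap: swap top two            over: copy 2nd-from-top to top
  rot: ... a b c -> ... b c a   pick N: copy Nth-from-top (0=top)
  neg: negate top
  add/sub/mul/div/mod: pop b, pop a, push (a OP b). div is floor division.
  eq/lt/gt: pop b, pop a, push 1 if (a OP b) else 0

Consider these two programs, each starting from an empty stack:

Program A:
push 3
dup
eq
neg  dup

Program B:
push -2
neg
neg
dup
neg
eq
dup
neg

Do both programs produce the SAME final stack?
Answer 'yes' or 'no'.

Answer: no

Derivation:
Program A trace:
  After 'push 3': [3]
  After 'dup': [3, 3]
  After 'eq': [1]
  After 'neg': [-1]
  After 'dup': [-1, -1]
Program A final stack: [-1, -1]

Program B trace:
  After 'push -2': [-2]
  After 'neg': [2]
  After 'neg': [-2]
  After 'dup': [-2, -2]
  After 'neg': [-2, 2]
  After 'eq': [0]
  After 'dup': [0, 0]
  After 'neg': [0, 0]
Program B final stack: [0, 0]
Same: no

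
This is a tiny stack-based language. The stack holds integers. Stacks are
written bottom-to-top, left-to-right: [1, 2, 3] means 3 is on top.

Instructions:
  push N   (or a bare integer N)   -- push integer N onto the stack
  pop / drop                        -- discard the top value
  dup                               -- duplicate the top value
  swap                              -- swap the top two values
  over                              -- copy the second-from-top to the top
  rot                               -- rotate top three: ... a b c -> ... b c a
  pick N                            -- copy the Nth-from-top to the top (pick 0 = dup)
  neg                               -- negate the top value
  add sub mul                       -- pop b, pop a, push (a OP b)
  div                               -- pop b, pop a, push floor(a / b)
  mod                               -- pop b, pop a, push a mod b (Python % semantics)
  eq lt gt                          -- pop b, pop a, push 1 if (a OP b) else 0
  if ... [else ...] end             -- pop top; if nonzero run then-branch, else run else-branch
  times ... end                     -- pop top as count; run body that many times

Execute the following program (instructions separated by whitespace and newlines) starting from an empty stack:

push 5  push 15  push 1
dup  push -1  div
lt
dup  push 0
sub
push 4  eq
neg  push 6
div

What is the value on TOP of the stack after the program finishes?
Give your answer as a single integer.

After 'push 5': [5]
After 'push 15': [5, 15]
After 'push 1': [5, 15, 1]
After 'dup': [5, 15, 1, 1]
After 'push -1': [5, 15, 1, 1, -1]
After 'div': [5, 15, 1, -1]
After 'lt': [5, 15, 0]
After 'dup': [5, 15, 0, 0]
After 'push 0': [5, 15, 0, 0, 0]
After 'sub': [5, 15, 0, 0]
After 'push 4': [5, 15, 0, 0, 4]
After 'eq': [5, 15, 0, 0]
After 'neg': [5, 15, 0, 0]
After 'push 6': [5, 15, 0, 0, 6]
After 'div': [5, 15, 0, 0]

Answer: 0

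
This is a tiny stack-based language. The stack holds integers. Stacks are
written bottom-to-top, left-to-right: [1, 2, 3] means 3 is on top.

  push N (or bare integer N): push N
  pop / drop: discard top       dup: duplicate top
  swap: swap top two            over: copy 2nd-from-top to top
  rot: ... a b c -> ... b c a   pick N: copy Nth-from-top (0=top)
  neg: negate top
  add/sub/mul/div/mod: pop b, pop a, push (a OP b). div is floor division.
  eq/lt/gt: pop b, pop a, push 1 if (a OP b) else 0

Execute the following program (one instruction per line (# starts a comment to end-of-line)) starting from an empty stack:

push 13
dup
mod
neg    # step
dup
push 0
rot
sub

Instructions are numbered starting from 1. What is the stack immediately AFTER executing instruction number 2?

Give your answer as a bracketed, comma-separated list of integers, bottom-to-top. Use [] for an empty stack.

Answer: [13, 13]

Derivation:
Step 1 ('push 13'): [13]
Step 2 ('dup'): [13, 13]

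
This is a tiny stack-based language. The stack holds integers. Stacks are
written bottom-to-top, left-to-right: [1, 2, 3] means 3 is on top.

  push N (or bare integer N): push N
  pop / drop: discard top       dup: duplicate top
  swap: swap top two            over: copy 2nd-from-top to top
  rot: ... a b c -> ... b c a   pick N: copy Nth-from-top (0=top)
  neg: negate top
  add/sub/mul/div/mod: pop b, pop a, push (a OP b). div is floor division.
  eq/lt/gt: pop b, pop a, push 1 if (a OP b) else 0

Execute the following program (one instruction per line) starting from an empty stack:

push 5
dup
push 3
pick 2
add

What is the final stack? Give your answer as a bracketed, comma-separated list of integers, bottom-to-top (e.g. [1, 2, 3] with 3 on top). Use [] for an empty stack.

Answer: [5, 5, 8]

Derivation:
After 'push 5': [5]
After 'dup': [5, 5]
After 'push 3': [5, 5, 3]
After 'pick 2': [5, 5, 3, 5]
After 'add': [5, 5, 8]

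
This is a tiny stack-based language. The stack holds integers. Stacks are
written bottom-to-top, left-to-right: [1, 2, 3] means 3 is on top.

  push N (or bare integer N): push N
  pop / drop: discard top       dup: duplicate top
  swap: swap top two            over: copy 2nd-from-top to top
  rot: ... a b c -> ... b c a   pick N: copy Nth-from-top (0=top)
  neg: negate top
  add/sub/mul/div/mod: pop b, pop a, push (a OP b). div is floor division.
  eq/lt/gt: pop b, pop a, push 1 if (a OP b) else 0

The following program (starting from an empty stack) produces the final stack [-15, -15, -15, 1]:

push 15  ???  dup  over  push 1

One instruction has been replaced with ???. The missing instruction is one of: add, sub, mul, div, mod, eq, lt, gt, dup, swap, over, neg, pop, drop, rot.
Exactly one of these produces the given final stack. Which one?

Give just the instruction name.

Answer: neg

Derivation:
Stack before ???: [15]
Stack after ???:  [-15]
The instruction that transforms [15] -> [-15] is: neg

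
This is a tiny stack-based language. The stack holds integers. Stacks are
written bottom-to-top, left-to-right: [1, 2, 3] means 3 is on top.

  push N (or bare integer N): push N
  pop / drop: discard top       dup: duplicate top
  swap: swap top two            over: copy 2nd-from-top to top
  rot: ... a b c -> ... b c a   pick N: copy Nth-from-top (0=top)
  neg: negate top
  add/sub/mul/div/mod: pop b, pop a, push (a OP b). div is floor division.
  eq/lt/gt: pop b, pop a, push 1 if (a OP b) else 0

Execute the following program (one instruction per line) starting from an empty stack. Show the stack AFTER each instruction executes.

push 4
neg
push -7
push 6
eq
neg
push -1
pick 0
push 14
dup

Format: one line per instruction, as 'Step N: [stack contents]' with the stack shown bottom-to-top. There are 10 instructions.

Step 1: [4]
Step 2: [-4]
Step 3: [-4, -7]
Step 4: [-4, -7, 6]
Step 5: [-4, 0]
Step 6: [-4, 0]
Step 7: [-4, 0, -1]
Step 8: [-4, 0, -1, -1]
Step 9: [-4, 0, -1, -1, 14]
Step 10: [-4, 0, -1, -1, 14, 14]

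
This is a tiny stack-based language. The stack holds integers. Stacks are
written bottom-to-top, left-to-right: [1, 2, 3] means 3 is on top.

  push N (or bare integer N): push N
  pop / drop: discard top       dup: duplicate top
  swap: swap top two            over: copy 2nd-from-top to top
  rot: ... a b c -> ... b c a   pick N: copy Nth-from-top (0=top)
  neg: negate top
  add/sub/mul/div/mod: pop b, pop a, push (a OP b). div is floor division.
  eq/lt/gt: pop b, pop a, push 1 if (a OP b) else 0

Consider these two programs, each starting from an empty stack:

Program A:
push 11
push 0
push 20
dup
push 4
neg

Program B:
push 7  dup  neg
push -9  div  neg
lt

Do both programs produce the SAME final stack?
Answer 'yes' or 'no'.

Answer: no

Derivation:
Program A trace:
  After 'push 11': [11]
  After 'push 0': [11, 0]
  After 'push 20': [11, 0, 20]
  After 'dup': [11, 0, 20, 20]
  After 'push 4': [11, 0, 20, 20, 4]
  After 'neg': [11, 0, 20, 20, -4]
Program A final stack: [11, 0, 20, 20, -4]

Program B trace:
  After 'push 7': [7]
  After 'dup': [7, 7]
  After 'neg': [7, -7]
  After 'push -9': [7, -7, -9]
  After 'div': [7, 0]
  After 'neg': [7, 0]
  After 'lt': [0]
Program B final stack: [0]
Same: no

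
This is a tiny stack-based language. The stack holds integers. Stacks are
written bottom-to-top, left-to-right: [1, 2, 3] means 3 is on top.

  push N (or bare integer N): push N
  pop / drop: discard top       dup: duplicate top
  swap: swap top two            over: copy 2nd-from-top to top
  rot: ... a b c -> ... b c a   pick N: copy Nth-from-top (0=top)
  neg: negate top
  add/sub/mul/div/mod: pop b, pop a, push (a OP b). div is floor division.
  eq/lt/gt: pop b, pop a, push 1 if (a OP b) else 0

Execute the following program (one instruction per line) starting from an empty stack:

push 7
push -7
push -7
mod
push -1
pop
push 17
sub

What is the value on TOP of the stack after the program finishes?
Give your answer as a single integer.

Answer: -17

Derivation:
After 'push 7': [7]
After 'push -7': [7, -7]
After 'push -7': [7, -7, -7]
After 'mod': [7, 0]
After 'push -1': [7, 0, -1]
After 'pop': [7, 0]
After 'push 17': [7, 0, 17]
After 'sub': [7, -17]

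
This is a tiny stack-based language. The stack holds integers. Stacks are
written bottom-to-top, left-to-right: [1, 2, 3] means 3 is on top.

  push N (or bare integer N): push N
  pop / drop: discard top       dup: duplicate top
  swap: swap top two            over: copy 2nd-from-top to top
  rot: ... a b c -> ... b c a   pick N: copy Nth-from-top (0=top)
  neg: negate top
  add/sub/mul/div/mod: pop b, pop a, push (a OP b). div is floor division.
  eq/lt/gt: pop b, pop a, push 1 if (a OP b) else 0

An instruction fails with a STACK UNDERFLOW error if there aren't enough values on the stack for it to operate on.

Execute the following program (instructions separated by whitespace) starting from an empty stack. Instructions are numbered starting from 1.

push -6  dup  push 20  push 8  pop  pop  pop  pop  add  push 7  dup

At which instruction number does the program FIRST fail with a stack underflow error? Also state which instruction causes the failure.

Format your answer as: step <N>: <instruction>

Step 1 ('push -6'): stack = [-6], depth = 1
Step 2 ('dup'): stack = [-6, -6], depth = 2
Step 3 ('push 20'): stack = [-6, -6, 20], depth = 3
Step 4 ('push 8'): stack = [-6, -6, 20, 8], depth = 4
Step 5 ('pop'): stack = [-6, -6, 20], depth = 3
Step 6 ('pop'): stack = [-6, -6], depth = 2
Step 7 ('pop'): stack = [-6], depth = 1
Step 8 ('pop'): stack = [], depth = 0
Step 9 ('add'): needs 2 value(s) but depth is 0 — STACK UNDERFLOW

Answer: step 9: add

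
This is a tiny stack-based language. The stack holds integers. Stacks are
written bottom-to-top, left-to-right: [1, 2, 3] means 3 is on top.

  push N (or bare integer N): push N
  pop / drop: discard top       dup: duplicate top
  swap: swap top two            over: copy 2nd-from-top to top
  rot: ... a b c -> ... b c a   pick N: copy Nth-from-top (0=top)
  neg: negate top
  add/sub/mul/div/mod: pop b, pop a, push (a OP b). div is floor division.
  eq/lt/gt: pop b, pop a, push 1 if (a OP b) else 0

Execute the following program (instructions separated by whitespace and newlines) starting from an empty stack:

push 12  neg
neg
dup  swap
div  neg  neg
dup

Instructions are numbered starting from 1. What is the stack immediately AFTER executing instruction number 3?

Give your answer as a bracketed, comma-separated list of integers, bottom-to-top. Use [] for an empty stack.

Step 1 ('push 12'): [12]
Step 2 ('neg'): [-12]
Step 3 ('neg'): [12]

Answer: [12]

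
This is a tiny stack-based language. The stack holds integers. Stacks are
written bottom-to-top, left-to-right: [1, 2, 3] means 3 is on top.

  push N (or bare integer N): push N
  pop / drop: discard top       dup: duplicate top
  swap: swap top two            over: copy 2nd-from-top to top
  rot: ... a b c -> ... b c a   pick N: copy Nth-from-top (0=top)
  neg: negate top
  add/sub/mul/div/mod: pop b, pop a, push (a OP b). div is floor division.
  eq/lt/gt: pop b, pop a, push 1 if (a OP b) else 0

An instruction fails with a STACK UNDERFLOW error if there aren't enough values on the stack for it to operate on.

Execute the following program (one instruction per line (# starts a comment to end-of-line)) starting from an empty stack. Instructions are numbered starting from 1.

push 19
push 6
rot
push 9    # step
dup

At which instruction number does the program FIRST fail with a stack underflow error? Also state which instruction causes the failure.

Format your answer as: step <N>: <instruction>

Step 1 ('push 19'): stack = [19], depth = 1
Step 2 ('push 6'): stack = [19, 6], depth = 2
Step 3 ('rot'): needs 3 value(s) but depth is 2 — STACK UNDERFLOW

Answer: step 3: rot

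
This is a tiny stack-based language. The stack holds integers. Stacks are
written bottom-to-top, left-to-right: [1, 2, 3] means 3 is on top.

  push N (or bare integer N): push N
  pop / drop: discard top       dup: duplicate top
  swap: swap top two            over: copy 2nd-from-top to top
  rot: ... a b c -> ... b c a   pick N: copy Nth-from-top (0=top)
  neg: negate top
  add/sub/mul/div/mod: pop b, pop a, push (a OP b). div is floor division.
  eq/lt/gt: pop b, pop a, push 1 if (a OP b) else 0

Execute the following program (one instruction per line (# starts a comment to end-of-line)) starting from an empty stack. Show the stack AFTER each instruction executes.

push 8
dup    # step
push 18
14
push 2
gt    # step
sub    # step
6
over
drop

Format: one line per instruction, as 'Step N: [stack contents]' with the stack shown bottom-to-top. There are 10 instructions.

Step 1: [8]
Step 2: [8, 8]
Step 3: [8, 8, 18]
Step 4: [8, 8, 18, 14]
Step 5: [8, 8, 18, 14, 2]
Step 6: [8, 8, 18, 1]
Step 7: [8, 8, 17]
Step 8: [8, 8, 17, 6]
Step 9: [8, 8, 17, 6, 17]
Step 10: [8, 8, 17, 6]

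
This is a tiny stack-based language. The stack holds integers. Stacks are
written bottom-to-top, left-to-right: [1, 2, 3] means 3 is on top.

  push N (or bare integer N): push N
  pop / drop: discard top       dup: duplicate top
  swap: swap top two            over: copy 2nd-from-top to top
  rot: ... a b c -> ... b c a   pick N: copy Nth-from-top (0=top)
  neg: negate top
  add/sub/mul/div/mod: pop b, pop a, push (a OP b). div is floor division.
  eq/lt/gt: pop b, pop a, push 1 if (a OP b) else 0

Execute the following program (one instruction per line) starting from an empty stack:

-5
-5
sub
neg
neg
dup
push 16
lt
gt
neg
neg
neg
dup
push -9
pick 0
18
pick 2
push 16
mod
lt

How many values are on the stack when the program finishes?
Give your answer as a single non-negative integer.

Answer: 5

Derivation:
After 'push -5': stack = [-5] (depth 1)
After 'push -5': stack = [-5, -5] (depth 2)
After 'sub': stack = [0] (depth 1)
After 'neg': stack = [0] (depth 1)
After 'neg': stack = [0] (depth 1)
After 'dup': stack = [0, 0] (depth 2)
After 'push 16': stack = [0, 0, 16] (depth 3)
After 'lt': stack = [0, 1] (depth 2)
After 'gt': stack = [0] (depth 1)
After 'neg': stack = [0] (depth 1)
After 'neg': stack = [0] (depth 1)
After 'neg': stack = [0] (depth 1)
After 'dup': stack = [0, 0] (depth 2)
After 'push -9': stack = [0, 0, -9] (depth 3)
After 'pick 0': stack = [0, 0, -9, -9] (depth 4)
After 'push 18': stack = [0, 0, -9, -9, 18] (depth 5)
After 'pick 2': stack = [0, 0, -9, -9, 18, -9] (depth 6)
After 'push 16': stack = [0, 0, -9, -9, 18, -9, 16] (depth 7)
After 'mod': stack = [0, 0, -9, -9, 18, 7] (depth 6)
After 'lt': stack = [0, 0, -9, -9, 0] (depth 5)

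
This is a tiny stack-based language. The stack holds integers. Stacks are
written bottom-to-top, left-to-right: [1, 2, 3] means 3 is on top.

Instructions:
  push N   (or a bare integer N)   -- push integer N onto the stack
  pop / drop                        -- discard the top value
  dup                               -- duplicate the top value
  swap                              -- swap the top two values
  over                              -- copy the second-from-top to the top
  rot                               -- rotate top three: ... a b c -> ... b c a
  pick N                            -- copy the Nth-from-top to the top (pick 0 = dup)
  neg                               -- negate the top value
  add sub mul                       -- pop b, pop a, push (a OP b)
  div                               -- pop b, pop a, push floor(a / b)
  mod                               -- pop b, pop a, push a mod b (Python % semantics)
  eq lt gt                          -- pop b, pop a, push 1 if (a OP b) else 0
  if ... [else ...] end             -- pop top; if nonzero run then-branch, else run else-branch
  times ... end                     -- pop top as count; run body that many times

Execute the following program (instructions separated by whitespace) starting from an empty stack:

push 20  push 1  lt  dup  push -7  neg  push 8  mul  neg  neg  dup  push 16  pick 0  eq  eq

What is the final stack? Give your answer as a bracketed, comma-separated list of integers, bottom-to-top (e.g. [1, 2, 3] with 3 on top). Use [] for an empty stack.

Answer: [0, 0, 56, 0]

Derivation:
After 'push 20': [20]
After 'push 1': [20, 1]
After 'lt': [0]
After 'dup': [0, 0]
After 'push -7': [0, 0, -7]
After 'neg': [0, 0, 7]
After 'push 8': [0, 0, 7, 8]
After 'mul': [0, 0, 56]
After 'neg': [0, 0, -56]
After 'neg': [0, 0, 56]
After 'dup': [0, 0, 56, 56]
After 'push 16': [0, 0, 56, 56, 16]
After 'pick 0': [0, 0, 56, 56, 16, 16]
After 'eq': [0, 0, 56, 56, 1]
After 'eq': [0, 0, 56, 0]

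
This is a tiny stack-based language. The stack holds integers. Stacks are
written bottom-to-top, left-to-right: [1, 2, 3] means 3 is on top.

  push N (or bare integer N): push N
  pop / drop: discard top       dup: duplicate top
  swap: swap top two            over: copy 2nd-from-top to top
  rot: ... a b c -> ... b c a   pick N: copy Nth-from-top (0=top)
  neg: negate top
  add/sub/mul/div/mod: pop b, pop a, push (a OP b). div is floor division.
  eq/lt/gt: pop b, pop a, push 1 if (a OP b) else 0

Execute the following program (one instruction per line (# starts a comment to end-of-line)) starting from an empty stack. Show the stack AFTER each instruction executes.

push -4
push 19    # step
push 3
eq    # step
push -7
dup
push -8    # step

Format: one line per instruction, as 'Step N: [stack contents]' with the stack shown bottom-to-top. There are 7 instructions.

Step 1: [-4]
Step 2: [-4, 19]
Step 3: [-4, 19, 3]
Step 4: [-4, 0]
Step 5: [-4, 0, -7]
Step 6: [-4, 0, -7, -7]
Step 7: [-4, 0, -7, -7, -8]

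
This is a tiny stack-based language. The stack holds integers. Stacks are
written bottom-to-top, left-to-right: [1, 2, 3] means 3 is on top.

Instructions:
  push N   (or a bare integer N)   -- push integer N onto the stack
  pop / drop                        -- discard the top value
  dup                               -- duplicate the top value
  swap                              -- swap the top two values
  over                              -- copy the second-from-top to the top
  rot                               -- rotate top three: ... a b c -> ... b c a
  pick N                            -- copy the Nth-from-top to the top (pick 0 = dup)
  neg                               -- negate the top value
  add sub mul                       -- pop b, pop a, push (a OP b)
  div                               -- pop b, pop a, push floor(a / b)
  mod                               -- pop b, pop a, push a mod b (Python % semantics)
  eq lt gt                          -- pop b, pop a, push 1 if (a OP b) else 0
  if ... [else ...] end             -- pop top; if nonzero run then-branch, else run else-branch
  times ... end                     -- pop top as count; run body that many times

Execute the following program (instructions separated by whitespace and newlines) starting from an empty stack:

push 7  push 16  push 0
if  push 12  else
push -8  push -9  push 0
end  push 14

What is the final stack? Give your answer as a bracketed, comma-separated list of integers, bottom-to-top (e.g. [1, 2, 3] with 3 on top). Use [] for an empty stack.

Answer: [7, 16, -8, -9, 0, 14]

Derivation:
After 'push 7': [7]
After 'push 16': [7, 16]
After 'push 0': [7, 16, 0]
After 'if': [7, 16]
After 'push -8': [7, 16, -8]
After 'push -9': [7, 16, -8, -9]
After 'push 0': [7, 16, -8, -9, 0]
After 'push 14': [7, 16, -8, -9, 0, 14]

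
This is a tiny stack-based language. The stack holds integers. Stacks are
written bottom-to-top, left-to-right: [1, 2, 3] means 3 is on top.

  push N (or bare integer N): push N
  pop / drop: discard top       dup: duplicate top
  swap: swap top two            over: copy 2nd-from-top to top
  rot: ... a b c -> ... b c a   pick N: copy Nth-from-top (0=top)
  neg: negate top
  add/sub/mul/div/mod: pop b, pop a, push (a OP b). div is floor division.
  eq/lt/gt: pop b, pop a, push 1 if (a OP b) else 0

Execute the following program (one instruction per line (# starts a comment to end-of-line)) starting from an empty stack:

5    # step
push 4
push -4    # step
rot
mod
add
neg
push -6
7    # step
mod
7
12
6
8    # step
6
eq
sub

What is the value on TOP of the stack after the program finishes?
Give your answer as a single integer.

Answer: 6

Derivation:
After 'push 5': [5]
After 'push 4': [5, 4]
After 'push -4': [5, 4, -4]
After 'rot': [4, -4, 5]
After 'mod': [4, 1]
After 'add': [5]
After 'neg': [-5]
After 'push -6': [-5, -6]
After 'push 7': [-5, -6, 7]
After 'mod': [-5, 1]
After 'push 7': [-5, 1, 7]
After 'push 12': [-5, 1, 7, 12]
After 'push 6': [-5, 1, 7, 12, 6]
After 'push 8': [-5, 1, 7, 12, 6, 8]
After 'push 6': [-5, 1, 7, 12, 6, 8, 6]
After 'eq': [-5, 1, 7, 12, 6, 0]
After 'sub': [-5, 1, 7, 12, 6]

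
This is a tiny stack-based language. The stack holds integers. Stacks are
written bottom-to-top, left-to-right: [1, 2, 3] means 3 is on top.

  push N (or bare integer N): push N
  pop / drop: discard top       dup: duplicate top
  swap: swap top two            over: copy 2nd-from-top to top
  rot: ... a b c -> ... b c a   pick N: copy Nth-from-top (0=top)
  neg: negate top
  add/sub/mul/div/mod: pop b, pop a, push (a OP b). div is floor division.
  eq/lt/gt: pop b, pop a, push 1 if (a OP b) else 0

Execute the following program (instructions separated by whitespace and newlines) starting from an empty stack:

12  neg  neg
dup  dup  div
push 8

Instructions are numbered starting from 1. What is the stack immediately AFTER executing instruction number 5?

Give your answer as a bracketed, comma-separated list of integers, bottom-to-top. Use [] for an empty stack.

Step 1 ('12'): [12]
Step 2 ('neg'): [-12]
Step 3 ('neg'): [12]
Step 4 ('dup'): [12, 12]
Step 5 ('dup'): [12, 12, 12]

Answer: [12, 12, 12]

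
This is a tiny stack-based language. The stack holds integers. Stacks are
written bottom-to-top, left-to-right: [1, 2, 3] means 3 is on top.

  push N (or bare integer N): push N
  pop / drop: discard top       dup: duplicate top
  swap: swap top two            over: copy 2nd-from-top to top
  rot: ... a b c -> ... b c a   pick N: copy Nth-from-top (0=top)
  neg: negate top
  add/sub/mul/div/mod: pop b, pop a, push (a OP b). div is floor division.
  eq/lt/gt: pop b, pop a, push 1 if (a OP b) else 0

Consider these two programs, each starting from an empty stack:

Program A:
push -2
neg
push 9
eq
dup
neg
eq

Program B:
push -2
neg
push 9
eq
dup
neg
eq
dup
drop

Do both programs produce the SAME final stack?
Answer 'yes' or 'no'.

Program A trace:
  After 'push -2': [-2]
  After 'neg': [2]
  After 'push 9': [2, 9]
  After 'eq': [0]
  After 'dup': [0, 0]
  After 'neg': [0, 0]
  After 'eq': [1]
Program A final stack: [1]

Program B trace:
  After 'push -2': [-2]
  After 'neg': [2]
  After 'push 9': [2, 9]
  After 'eq': [0]
  After 'dup': [0, 0]
  After 'neg': [0, 0]
  After 'eq': [1]
  After 'dup': [1, 1]
  After 'drop': [1]
Program B final stack: [1]
Same: yes

Answer: yes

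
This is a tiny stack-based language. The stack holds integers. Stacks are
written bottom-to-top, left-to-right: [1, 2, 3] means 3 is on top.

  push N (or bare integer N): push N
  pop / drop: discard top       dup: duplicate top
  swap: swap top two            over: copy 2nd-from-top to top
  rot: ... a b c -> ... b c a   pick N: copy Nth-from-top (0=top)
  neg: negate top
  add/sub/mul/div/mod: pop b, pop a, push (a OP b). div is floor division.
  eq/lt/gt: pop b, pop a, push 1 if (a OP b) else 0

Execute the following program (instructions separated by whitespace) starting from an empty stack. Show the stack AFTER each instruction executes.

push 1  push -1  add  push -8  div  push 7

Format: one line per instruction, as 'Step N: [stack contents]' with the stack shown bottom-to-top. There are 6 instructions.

Step 1: [1]
Step 2: [1, -1]
Step 3: [0]
Step 4: [0, -8]
Step 5: [0]
Step 6: [0, 7]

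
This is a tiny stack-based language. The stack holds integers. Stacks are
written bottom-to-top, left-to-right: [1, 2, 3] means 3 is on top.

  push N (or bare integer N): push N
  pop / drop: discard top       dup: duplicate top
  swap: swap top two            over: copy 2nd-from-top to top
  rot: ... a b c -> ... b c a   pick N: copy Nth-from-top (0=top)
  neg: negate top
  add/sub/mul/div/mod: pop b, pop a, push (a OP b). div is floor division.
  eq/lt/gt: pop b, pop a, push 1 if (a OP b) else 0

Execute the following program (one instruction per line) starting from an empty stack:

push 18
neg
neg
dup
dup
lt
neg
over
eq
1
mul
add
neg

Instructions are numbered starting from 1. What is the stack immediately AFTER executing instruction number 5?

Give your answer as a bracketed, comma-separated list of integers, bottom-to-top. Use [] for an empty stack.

Step 1 ('push 18'): [18]
Step 2 ('neg'): [-18]
Step 3 ('neg'): [18]
Step 4 ('dup'): [18, 18]
Step 5 ('dup'): [18, 18, 18]

Answer: [18, 18, 18]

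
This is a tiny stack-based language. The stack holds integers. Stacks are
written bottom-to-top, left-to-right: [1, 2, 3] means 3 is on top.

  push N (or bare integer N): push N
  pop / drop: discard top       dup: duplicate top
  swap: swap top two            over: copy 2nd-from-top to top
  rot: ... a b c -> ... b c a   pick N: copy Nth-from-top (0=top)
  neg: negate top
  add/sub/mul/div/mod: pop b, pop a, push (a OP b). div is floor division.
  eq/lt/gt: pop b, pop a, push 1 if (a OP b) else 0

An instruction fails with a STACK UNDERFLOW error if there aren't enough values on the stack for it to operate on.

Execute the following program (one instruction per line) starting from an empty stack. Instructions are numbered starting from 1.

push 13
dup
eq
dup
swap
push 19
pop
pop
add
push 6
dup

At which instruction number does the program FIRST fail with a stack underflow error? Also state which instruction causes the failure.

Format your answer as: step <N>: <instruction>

Step 1 ('push 13'): stack = [13], depth = 1
Step 2 ('dup'): stack = [13, 13], depth = 2
Step 3 ('eq'): stack = [1], depth = 1
Step 4 ('dup'): stack = [1, 1], depth = 2
Step 5 ('swap'): stack = [1, 1], depth = 2
Step 6 ('push 19'): stack = [1, 1, 19], depth = 3
Step 7 ('pop'): stack = [1, 1], depth = 2
Step 8 ('pop'): stack = [1], depth = 1
Step 9 ('add'): needs 2 value(s) but depth is 1 — STACK UNDERFLOW

Answer: step 9: add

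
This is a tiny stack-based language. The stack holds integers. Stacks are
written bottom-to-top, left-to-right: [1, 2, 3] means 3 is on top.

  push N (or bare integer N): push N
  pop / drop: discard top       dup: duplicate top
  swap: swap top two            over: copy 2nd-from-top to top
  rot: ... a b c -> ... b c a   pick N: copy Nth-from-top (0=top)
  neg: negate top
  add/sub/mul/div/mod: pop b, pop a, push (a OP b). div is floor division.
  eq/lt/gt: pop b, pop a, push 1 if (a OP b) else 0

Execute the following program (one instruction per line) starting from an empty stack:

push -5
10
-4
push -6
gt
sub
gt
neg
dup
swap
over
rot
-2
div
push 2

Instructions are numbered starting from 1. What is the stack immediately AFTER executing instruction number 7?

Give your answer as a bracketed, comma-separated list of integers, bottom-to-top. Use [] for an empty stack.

Step 1 ('push -5'): [-5]
Step 2 ('10'): [-5, 10]
Step 3 ('-4'): [-5, 10, -4]
Step 4 ('push -6'): [-5, 10, -4, -6]
Step 5 ('gt'): [-5, 10, 1]
Step 6 ('sub'): [-5, 9]
Step 7 ('gt'): [0]

Answer: [0]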